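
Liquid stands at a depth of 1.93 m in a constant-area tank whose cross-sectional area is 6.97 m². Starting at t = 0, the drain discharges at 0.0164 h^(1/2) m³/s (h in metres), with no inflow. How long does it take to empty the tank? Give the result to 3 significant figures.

1180 s

A dh/dt = −Q_out = −0.0164 √h.
∫ h^(−1/2) dh = −(0.0164/A) ∫ dt, giving 2√h = 2√h₀ − (0.0164/A) t.
Tank is empty when √h = 0: t_empty = 2A√h₀/0.0164.
t_empty = 2·6.97·√1.93/0.0164 = 13.940·1.3892/0.0164 = 1180.9 s.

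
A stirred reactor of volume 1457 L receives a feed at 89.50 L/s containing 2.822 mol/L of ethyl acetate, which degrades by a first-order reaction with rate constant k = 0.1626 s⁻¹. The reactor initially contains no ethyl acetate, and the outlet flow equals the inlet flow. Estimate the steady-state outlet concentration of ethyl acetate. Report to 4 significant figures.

Species balance: V dC/dt = Q C_in − Q C − k V C.
At steady state: 0 = Q C_in − (Q + kV) C_ss, so C_ss = Q C_in/(Q + kV).
C_ss = 89.50·2.822/(89.50 + 0.1626·1457) = 252.569/326.408 = 0.773783 mol/L.

0.7738 mol/L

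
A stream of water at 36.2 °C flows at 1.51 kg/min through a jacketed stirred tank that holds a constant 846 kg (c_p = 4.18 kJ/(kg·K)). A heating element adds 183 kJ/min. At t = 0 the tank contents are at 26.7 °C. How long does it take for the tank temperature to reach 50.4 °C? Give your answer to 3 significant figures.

M c_p dT/dt = ṁ c_p (T_in − T) + Q̇.
τ = M/ṁ = 560.26 min; T_ss = T_in + Q̇/(ṁ c_p) = 65.193 °C.
T(t) = T_ss + (T₀ − T_ss) e^(−t/τ). Set T = 50.4:
e^(−t/τ) = (50.4 − 65.193)/(26.7 − 65.193) = 0.38431
t = −560.26 · ln(0.38431) = 535.79 min.

536 min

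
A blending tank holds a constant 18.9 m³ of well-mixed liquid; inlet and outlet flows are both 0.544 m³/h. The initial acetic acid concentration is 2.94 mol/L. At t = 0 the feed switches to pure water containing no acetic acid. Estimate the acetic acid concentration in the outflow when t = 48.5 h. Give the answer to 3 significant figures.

Mass balance on the solute (V constant): V dC/dt = Q(C_in − C).
Rewrite as dC/dt + C/τ = C_in/τ, τ = V/Q = 34.743 h.
Solution: C(t) = C_in + (C₀ − C_in) e^(−t/τ).
C(48.5) = 0 + (2.94 − 0)·e^(−48.5/34.743) = 0 + (2.9400)·0.24759 = 0.72792 mol/L.

0.728 mol/L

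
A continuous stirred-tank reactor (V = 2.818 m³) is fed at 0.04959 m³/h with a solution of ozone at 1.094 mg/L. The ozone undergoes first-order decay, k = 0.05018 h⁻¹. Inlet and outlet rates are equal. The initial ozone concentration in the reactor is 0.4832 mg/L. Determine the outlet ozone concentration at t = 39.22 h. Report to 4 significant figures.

0.2980 mg/L

Species balance: V dC/dt = Q C_in − Q C − k V C.
dC/dt = (Q/V) C_in − (Q/V + k) C; effective rate a = Q/V + k = 0.0175976 + 0.05018 = 0.0677776 h⁻¹.
C_ss = Q C_in/(Q + kV) = 0.284043 mg/L; C(t) = C_ss + (C₀ − C_ss) e^(−a t).
C(39.22) = 0.284043 + (0.199157)·e^(−0.0677776·39.22) = 0.284043 + (0.199157)·0.0700717 = 0.297998 mg/L.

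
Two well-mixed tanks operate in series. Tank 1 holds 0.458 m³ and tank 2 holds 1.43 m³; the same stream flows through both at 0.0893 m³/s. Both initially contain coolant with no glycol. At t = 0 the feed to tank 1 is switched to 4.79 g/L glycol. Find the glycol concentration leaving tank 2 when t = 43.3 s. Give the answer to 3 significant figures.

Species balance on tank i: dCᵢ/dt = (Cᵢ₋₁ − Cᵢ)/τᵢ with τᵢ = Vᵢ/Q.
τ₁ = 0.458/0.0893 = 5.1288 s; τ₂ = 1.43/0.0893 = 16.013 s.
Tank 1: C₁ = C_in(1 − e^(−t/τ₁)). Tank 2 (τ₁ ≠ τ₂): C₂ = C_in[1 − (τ₁ e^(−t/τ₁) − τ₂ e^(−t/τ₂))/(τ₁ − τ₂)].
At t = 43.3: e^(−t/τ₁) = 0.00021550, e^(−t/τ₂) = 0.066939.
C₂ = 4.79·[1 − (5.1288·0.00021550 − 16.013·0.066939)/(-10.885)] = 4.79·0.90162 = 4.3188 g/L.

4.32 g/L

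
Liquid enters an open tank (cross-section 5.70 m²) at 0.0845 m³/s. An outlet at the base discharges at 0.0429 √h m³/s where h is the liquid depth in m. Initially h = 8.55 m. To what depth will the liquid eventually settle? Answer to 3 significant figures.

A dh/dt = Q_in − 0.0429 √h. Steady state requires inflow = outflow:
Q_in = 0.0429 √h_ss ⇒ √h_ss = 0.0845/0.0429 = 1.9697.
h_ss = 1.9697² = 3.8797 m. (Since h₀ = 8.55 m > h_ss, the level will fall toward this value.)

3.88 m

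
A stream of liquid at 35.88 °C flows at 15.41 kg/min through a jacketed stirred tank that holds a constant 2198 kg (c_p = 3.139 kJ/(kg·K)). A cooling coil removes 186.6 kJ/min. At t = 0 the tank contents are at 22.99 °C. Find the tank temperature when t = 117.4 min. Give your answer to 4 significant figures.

M c_p dT/dt = ṁ c_p (T_in − T) − Q̇.
τ = M/ṁ = 142.635 min; T_ss = T_in − Q̇/(ṁ c_p) = 35.88 − 186.6/(15.41·3.139) = 32.0224 °C.
This is linear first-order; T(t) = T_ss + (T₀ − T_ss) e^(−t/τ).
T(117.4) = 32.0224 + (-9.03240)·e^(−117.4/142.635) = 32.0224 + (-9.03240)·0.439076 = 28.0565 °C.

28.06 °C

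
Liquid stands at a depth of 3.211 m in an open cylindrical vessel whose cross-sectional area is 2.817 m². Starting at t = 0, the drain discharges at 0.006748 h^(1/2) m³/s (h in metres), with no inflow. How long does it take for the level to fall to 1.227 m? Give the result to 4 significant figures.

Unsteady balance on liquid volume: A dh/dt = −0.006748 √h.
∫ h^(−1/2) dh = −(0.006748/A) ∫ dt, giving 2√h = 2√h₀ − (0.006748/A) t.
t = 2A(√h₀ − √h)/0.006748 = 2·2.817·(√3.211 − √1.227)/0.006748
  = 5.63400 × (1.79193 − 1.10770) / 0.006748 = 571.270 s.

571.3 s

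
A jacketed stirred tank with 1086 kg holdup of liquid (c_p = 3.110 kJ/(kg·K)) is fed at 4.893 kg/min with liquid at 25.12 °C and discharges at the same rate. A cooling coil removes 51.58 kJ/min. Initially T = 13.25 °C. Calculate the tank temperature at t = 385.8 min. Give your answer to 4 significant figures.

First-law balance (no shaft work): M c_p dT/dt = ṁ c_p (T_in − T) − 51.58.
τ = M/ṁ = 221.950 min; T_ss = T_in − Q̇/(ṁ c_p) = 25.12 − 51.58/(4.893·3.110) = 21.7304 °C.
T approaches T_ss exponentially: T(t) = T_ss + (T₀ − T_ss) e^(−t/τ).
T(385.8) = 21.7304 + (-8.48042)·e^(−385.8/221.950) = 21.7304 + (-8.48042)·0.175831 = 20.2393 °C.

20.24 °C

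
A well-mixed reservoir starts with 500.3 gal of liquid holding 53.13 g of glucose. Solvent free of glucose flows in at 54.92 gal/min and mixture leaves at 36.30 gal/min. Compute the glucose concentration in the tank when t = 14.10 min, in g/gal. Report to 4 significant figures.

0.03060 g/gal

Let m(t) be the amount of glucose. Volume: V(t) = V₀ + (Q_in − Q_out) t = 500.3 + 18.6200 t; V(14.10) = 762.842 gal.
No glucose enters, so dm/dt = −Q_out · (m/V).
Separate: dm/m = −Q_out dt/V(t) ⇒ ln(m/m₀) = −(Q_out/(Q_in−Q_out)) ln(V/V₀).
m = m₀ (V₀/V)^(Q_out/(Q_in−Q_out)) = 53.13 × (500.3/762.842)^(1.94952) = 23.3443 g.
C = m/V = 23.3443/762.842 = 0.0306017 g/gal.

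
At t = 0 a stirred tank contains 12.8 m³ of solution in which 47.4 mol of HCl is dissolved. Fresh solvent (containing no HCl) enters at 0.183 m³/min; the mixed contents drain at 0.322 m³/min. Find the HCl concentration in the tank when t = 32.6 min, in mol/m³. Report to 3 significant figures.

2.08 mol/m³

Let m(t) be the amount of HCl. Volume: V(t) = V₀ + (Q_in − Q_out) t = 12.8 − 0.13900 t; V(32.6) = 8.2686 m³.
Species balance (pure solvent in): dm/dt = −Q_out · m/V(t).
dm/m = −Q_out dt/(V₀ − 0.13900 t); integrating gives ln(m/m₀) = −(Q_out/(Q_in−Q_out)) ln(V/V₀).
m = m₀ (V₀/V)^(Q_out/(Q_in−Q_out)) = 47.4 × (12.8/8.2686)^(-2.3165) = 17.225 mol.
C = m/V = 17.225/8.2686 = 2.0831 mol/m³.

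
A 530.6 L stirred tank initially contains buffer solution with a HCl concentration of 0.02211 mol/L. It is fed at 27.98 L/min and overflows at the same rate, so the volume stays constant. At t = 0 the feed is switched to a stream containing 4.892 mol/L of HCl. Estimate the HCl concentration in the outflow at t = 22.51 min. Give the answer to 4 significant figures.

Species balance on the tank: V dC/dt = Q(C_in − C).
Time constant τ = V/Q = 530.6/27.98 = 18.9635 min.
C approaches C_in exponentially: C(t) = C_in + (C₀ − C_in) e^(−t/τ).
C(22.51) = 4.892 + (0.02211 − 4.892)·e^(−22.51/18.9635) = 4.892 + (-4.86989)·0.305131 = 3.40605 mol/L.

3.406 mol/L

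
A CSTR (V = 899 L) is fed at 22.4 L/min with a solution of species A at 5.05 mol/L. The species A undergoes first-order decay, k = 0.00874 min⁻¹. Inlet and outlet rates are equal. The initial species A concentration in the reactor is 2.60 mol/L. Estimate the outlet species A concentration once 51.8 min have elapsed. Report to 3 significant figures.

V dC/dt = Q(C_in − C) − k V C.
dC/dt = (Q/V) C_in − (Q/V + k) C; effective rate a = Q/V + k = 0.024917 + 0.00874 = 0.033657 min⁻¹.
C_ss = Q C_in/(Q + kV) = 3.7386 mol/L; C(t) = C_ss + (C₀ − C_ss) e^(−a t).
C(51.8) = 3.7386 + (-1.1386)·e^(−0.033657·51.8) = 3.7386 + (-1.1386)·0.17492 = 3.5394 mol/L.

3.54 mol/L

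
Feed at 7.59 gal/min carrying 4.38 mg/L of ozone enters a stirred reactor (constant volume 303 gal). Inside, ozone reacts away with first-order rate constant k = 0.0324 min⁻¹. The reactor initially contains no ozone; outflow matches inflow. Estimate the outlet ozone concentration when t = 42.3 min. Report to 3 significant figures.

1.74 mg/L

Accumulation = in − out − consumed: V dC/dt = Q C_in − Q C − k V C.
dC/dt = (Q/V) C_in − (Q/V + k) C; effective rate a = Q/V + k = 0.025050 + 0.0324 = 0.057450 min⁻¹.
C_ss = Q C_in/(Q + kV) = 1.9098 mg/L; C(t) = C_ss + (C₀ − C_ss) e^(−a t).
C(42.3) = 1.9098 + (-1.9098)·e^(−0.057450·42.3) = 1.9098 + (-1.9098)·0.088027 = 1.7417 mg/L.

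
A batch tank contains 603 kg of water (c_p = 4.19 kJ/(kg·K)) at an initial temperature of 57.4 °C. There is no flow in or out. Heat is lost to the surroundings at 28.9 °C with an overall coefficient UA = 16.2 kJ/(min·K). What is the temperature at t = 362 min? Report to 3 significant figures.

31.7 °C

M c_p dT/dt = −UA(T − T_amb).
dT/dt = (T_ss − T)/τ with T_ss = T_amb = 28.900 °C, τ = M c_p/UA = 603·4.19/16.2 = 155.96 min.
T approaches T_ss exponentially: T(t) = T_ss + (T₀ − T_ss) e^(−t/τ).
T(362) = 28.900 + (28.500)·0.098166 = 31.698 °C.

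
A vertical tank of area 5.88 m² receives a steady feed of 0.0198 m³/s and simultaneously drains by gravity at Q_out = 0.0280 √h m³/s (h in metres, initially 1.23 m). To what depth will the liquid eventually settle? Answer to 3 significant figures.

0.500 m

Level balance: A dh/dt = 0.0198 − 0.0280 √h. Setting dh/dt = 0:
Q_in = 0.0280 √h_ss ⇒ √h_ss = 0.0198/0.0280 = 0.70714.
h_ss = 0.70714² = 0.50005 m. (Since h₀ = 1.23 m > h_ss, the level will fall toward this value.)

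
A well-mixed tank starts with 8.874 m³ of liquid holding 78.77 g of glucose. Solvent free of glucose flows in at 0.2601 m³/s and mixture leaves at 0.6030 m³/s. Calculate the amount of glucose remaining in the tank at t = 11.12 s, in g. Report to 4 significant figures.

29.34 g

Let m(t) be the amount of glucose. Volume: V(t) = V₀ + (Q_in − Q_out) t = 8.874 − 0.342900 t; V(11.12) = 5.06095 m³.
No glucose enters, so dm/dt = −Q_out · (m/V).
Separate: dm/m = −Q_out dt/V(t) ⇒ ln(m/m₀) = −(Q_out/(Q_in−Q_out)) ln(V/V₀).
m = m₀ (V₀/V)^(Q_out/(Q_in−Q_out)) = 78.77 × (8.874/5.06095)^(-1.75853) = 29.3412 g.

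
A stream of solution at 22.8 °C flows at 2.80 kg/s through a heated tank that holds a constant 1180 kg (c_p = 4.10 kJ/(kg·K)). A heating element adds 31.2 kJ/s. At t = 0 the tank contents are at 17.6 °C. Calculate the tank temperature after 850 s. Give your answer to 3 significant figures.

Heat balance on the well-mixed liquid: M c_p dT/dt = ṁ c_p (T_in − T) + 31.2.
Rearrange: dT/dt = (T_ss − T)/τ with τ = M/ṁ = 421.43 s and T_ss = T_in + Q̇/(ṁ c_p) = 25.518 °C.
T approaches T_ss exponentially: T(t) = T_ss + (T₀ − T_ss) e^(−t/τ).
T(850) = 25.518 + (-7.9178)·e^(−850/421.43) = 25.518 + (-7.9178)·0.13306 = 24.464 °C.

24.5 °C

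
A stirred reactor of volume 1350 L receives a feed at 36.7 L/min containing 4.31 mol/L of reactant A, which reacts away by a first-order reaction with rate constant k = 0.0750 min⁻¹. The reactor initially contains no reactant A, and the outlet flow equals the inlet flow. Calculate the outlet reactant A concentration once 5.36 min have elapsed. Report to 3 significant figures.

Accumulation = in − out − consumed: V dC/dt = Q C_in − Q C − k V C.
dC/dt = (Q/V) C_in − (Q/V + k) C; effective rate a = Q/V + k = 0.027185 + 0.0750 = 0.10219 min⁻¹.
C_ss = Q C_in/(Q + kV) = 1.1466 mol/L; C(t) = C_ss + (C₀ − C_ss) e^(−a t).
C(5.36) = 1.1466 + (-1.1466)·e^(−0.10219·5.36) = 1.1466 + (-1.1466)·0.57827 = 0.48357 mol/L.

0.484 mol/L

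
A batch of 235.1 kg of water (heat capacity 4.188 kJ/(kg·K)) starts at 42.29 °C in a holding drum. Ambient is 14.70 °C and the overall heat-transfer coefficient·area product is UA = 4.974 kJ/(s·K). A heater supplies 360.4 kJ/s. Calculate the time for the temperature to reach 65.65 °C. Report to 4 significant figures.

145.6 s

M c_p dT/dt = −UA(T − T_amb) + Q̇.
τ = M c_p/UA = 197.949 s; T_ss = T_amb + Q̇/UA = 14.70 + 360.4/4.974 = 87.1568 °C.
T(t) = T_ss + (T₀ − T_ss)e^(−t/τ); set T = 65.65:
t = −τ ln[(T − T_ss)/(T₀ − T_ss)] = −197.949 · ln(0.479347) = 145.558 s.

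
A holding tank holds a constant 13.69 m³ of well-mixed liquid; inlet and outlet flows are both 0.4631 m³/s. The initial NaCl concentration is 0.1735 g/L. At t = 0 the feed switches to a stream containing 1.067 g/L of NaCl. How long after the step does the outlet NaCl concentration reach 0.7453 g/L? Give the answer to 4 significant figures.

30.20 s

Species balance: V dC/dt = Q(C_in − C) ⇒ τ = V/Q = 29.5616 s.
C(t) = C_in + (C₀ − C_in) e^(−t/τ). Set C = 0.7453 and solve for t:
e^(−t/τ) = (C − C_in)/(C₀ − C_in) = (0.7453 − 1.067)/(0.1735 − 1.067) = 0.360045
t = −τ ln(…) = 29.5616 × 1.02153 = 30.1980 s.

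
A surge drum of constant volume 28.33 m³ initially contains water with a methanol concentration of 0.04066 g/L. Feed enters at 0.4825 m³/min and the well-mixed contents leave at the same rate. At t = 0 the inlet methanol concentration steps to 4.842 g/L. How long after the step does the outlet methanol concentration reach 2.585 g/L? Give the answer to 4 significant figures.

44.32 min

Unsteady species balance (constant V, well mixed): V dC/dt = Q(C_in − C), so τ = V/Q = 58.7150 min.
C(t) = C_in + (C₀ − C_in) e^(−t/τ). Set C = 2.585 and solve for t:
e^(−t/τ) = (C − C_in)/(C₀ − C_in) = (2.585 − 4.842)/(0.04066 − 4.842) = 0.470077
t = −τ ln(…) = 58.7150 × 0.754859 = 44.3215 min.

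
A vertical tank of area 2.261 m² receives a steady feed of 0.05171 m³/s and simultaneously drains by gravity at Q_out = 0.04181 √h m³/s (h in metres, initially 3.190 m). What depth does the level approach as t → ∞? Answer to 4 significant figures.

Level balance: A dh/dt = 0.05171 − 0.04181 √h. Setting dh/dt = 0:
Q_in = 0.04181 √h_ss ⇒ √h_ss = 0.05171/0.04181 = 1.23679.
h_ss = 1.23679² = 1.52964 m. (Since h₀ = 3.190 m > h_ss, the level will fall toward this value.)

1.530 m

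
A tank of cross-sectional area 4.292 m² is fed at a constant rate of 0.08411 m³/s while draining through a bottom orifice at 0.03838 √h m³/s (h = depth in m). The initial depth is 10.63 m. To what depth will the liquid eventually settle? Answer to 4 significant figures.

Level balance: A dh/dt = 0.08411 − 0.03838 √h. Setting dh/dt = 0:
Q_in = 0.03838 √h_ss ⇒ √h_ss = 0.08411/0.03838 = 2.19151.
h_ss = 2.19151² = 4.80270 m. (Since h₀ = 10.63 m > h_ss, the level will fall toward this value.)

4.803 m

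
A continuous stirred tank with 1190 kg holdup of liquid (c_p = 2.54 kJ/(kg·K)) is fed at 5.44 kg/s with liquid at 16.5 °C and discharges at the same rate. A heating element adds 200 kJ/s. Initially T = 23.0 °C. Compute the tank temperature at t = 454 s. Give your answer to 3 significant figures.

M c_p dT/dt = ṁ c_p (T_in − T) + Q̇.
τ = M/ṁ = 218.75 s; T_ss = T_in + Q̇/(ṁ c_p) = 16.5 + 200/(5.44·2.54) = 30.974 °C.
T approaches T_ss exponentially: T(t) = T_ss + (T₀ − T_ss) e^(−t/τ).
T(454) = 30.974 + (-7.9743)·e^(−454/218.75) = 30.974 + (-7.9743)·0.12550 = 29.973 °C.

30.0 °C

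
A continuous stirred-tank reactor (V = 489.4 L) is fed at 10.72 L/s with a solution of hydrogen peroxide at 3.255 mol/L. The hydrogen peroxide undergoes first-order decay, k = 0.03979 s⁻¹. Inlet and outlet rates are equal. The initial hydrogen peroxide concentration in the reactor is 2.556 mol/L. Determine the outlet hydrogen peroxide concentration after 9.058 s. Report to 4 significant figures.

1.956 mol/L

Species balance: V dC/dt = Q C_in − Q C − k V C.
This is linear with rate a = Q/V + k = 0.0616944 s⁻¹.
C_ss = Q C_in/(Q + kV) = 1.15568 mol/L; C(t) = C_ss + (C₀ − C_ss) e^(−a t).
C(9.058) = 1.15568 + (1.40032)·e^(−0.0616944·9.058) = 1.15568 + (1.40032)·0.571879 = 1.95649 mol/L.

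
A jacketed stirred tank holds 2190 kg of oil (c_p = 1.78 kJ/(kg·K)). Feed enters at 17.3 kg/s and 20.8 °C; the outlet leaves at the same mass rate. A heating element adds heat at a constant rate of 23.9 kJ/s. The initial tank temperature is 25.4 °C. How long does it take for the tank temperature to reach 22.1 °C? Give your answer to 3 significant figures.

Unsteady energy balance on the tank contents: M c_p dT/dt = ṁ c_p (T_in − T) + 23.9.
τ = M/ṁ = 126.59 s; T_ss = T_in + Q̇/(ṁ c_p) = 21.576 °C.
T(t) = T_ss + (T₀ − T_ss) e^(−t/τ). Set T = 22.1:
e^(−t/τ) = (22.1 − 21.576)/(25.4 − 21.576) = 0.13700
t = −126.59 · ln(0.13700) = 251.63 s.

252 s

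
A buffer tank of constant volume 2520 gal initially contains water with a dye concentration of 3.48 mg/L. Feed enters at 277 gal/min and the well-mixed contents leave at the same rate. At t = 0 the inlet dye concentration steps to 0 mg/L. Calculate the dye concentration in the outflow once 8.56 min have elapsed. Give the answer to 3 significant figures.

1.36 mg/L

Accumulation = in − out for the solute gives V dC/dt = Q(C_in − C).
So dC/dt = (C_in − C)/τ with τ = V/Q = 2520/277 = 9.0975 min.
This is linear first-order; C(t) = C_in + (C₀ − C_in) e^(−t/τ).
C(8.56) = 0 + (3.48 − 0)·e^(−8.56/9.0975) = 0 + (3.4800)·0.39027 = 1.3581 mg/L.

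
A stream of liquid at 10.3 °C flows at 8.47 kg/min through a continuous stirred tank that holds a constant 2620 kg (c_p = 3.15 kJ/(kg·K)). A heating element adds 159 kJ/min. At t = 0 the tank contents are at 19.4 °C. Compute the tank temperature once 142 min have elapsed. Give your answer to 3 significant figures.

18.2 °C

M c_p dT/dt = ṁ c_p (T_in − T) + Q̇.
Rearrange: dT/dt = (T_ss − T)/τ with τ = M/ṁ = 309.33 min and T_ss = T_in + Q̇/(ṁ c_p) = 16.259 °C.
Solution: T(t) = T_ss + (T₀ − T_ss) e^(−t/τ).
T(142) = 16.259 + (3.1406)·e^(−142/309.33) = 16.259 + (3.1406)·0.63188 = 18.244 °C.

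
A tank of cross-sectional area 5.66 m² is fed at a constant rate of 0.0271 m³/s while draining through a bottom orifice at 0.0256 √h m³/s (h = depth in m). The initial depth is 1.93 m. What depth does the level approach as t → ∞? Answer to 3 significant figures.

1.12 m

A dh/dt = Q_in − 0.0256 √h. Steady state requires inflow = outflow:
Q_in = 0.0256 √h_ss ⇒ √h_ss = 0.0271/0.0256 = 1.0586.
h_ss = 1.0586² = 1.1206 m. (Since h₀ = 1.93 m > h_ss, the level will fall toward this value.)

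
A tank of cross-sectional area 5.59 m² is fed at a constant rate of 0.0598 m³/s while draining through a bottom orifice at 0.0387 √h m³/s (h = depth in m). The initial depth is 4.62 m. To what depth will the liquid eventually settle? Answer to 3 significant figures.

2.39 m

Level balance: A dh/dt = 0.0598 − 0.0387 √h. Setting dh/dt = 0:
Q_in = 0.0387 √h_ss ⇒ √h_ss = 0.0598/0.0387 = 1.5452.
h_ss = 1.5452² = 2.3877 m. (Since h₀ = 4.62 m > h_ss, the level will fall toward this value.)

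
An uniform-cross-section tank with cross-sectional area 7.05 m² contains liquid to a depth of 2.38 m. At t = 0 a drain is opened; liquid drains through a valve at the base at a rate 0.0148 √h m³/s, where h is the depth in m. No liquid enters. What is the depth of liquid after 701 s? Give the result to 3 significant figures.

0.651 m

A dh/dt = −Q_out = −0.0148 √h.
∫ h^(−1/2) dh = −(0.0148/A) ∫ dt, giving 2√h = 2√h₀ − (0.0148/A) t.
√h = √2.38 − 0.0148·701/(2·7.05) = 1.5427 − 0.73580 = 0.80692.
h = 0.80692² = 0.65113 m.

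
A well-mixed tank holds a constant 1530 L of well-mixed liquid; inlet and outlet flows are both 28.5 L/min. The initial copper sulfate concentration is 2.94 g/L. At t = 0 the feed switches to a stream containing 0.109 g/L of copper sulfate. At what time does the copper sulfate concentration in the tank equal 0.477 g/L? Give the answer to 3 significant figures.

Species balance on the tank: V dC/dt = Q(C_in − C), so τ = V/Q = 53.684 min.
C(t) = C_in + (C₀ − C_in) e^(−t/τ). Set C = 0.477 and solve for t:
e^(−t/τ) = (C − C_in)/(C₀ − C_in) = (0.477 − 0.109)/(2.94 − 0.109) = 0.12999
t = −τ ln(…) = 53.684 × 2.0403 = 109.53 min.

110 min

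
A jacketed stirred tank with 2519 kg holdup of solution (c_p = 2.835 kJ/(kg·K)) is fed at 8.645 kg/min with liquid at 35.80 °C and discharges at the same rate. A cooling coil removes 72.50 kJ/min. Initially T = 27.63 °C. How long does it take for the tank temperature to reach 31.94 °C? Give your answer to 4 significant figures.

Heat balance on the well-mixed liquid: M c_p dT/dt = ṁ c_p (T_in − T) − 72.50.
τ = M/ṁ = 291.382 min; T_ss = T_in − Q̇/(ṁ c_p) = 32.8419 °C.
T(t) = T_ss + (T₀ − T_ss) e^(−t/τ). Set T = 31.94:
e^(−t/τ) = (31.94 − 32.8419)/(27.63 − 32.8419) = 0.173039
t = −291.382 · ln(0.173039) = 511.155 min.

511.2 min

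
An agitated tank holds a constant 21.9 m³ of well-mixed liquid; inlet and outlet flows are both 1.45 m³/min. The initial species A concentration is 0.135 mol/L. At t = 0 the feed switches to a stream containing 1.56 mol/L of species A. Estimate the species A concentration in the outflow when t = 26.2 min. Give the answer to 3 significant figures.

1.31 mol/L

Accumulation = in − out for the solute gives V dC/dt = Q(C_in − C).
Rewrite as dC/dt + C/τ = C_in/τ, τ = V/Q = 15.103 min.
Solution: C(t) = C_in + (C₀ − C_in) e^(−t/τ).
C(26.2) = 1.56 + (0.135 − 1.56)·e^(−26.2/15.103) = 1.56 + (-1.4250)·0.17645 = 1.3086 mol/L.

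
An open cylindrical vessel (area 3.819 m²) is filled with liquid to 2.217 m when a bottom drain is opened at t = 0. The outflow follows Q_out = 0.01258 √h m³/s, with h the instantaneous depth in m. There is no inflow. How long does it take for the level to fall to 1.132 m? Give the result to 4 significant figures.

With no inflow, A dh/dt = −0.01258 √h.
∫ h^(−1/2) dh = −(0.01258/A) ∫ dt, giving 2√h = 2√h₀ − (0.01258/A) t.
t = 2A(√h₀ − √h)/0.01258 = 2·3.819·(√2.217 − √1.132)/0.01258
  = 7.63800 × (1.48896 − 1.06395) / 0.01258 = 258.043 s.

258.0 s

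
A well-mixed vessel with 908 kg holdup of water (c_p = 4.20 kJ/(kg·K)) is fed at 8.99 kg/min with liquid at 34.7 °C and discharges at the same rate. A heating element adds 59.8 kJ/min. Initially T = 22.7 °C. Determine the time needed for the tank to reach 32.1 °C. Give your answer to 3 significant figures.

First-law balance (no shaft work): M c_p dT/dt = ṁ c_p (T_in − T) + 59.8.
τ = M/ṁ = 101.00 min; T_ss = T_in + Q̇/(ṁ c_p) = 36.284 °C.
T(t) = T_ss + (T₀ − T_ss) e^(−t/τ). Set T = 32.1:
e^(−t/τ) = (32.1 − 36.284)/(22.7 − 36.284) = 0.30800
t = −101.00 · ln(0.30800) = 118.95 min.

119 min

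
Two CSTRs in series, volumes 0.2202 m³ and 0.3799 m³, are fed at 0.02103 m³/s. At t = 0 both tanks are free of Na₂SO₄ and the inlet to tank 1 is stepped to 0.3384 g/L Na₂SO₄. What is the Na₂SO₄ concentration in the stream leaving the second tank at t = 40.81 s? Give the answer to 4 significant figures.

Time constants: τᵢ = Vᵢ/Q for each well-mixed tank.
τ₁ = 0.2202/0.02103 = 10.4708 s; τ₂ = 0.3799/0.02103 = 18.0647 s.
Solving the cascade with C₁(0)=C₂(0)=0 gives C₂(t) = C_in[1 − (τ₁ e^(−t/τ₁) − τ₂ e^(−t/τ₂))/(τ₁ − τ₂)].
At t = 40.81: e^(−t/τ₁) = 0.0202921, e^(−t/τ₂) = 0.104444.
C₂ = 0.3384·[1 − (10.4708·0.0202921 − 18.0647·0.104444)/(-7.59391)] = 0.3384·0.779525 = 0.263791 g/L.

0.2638 g/L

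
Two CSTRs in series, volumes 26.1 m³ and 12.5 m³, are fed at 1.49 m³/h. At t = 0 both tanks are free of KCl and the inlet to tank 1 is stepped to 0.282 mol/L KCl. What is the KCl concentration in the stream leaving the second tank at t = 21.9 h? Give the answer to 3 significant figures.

0.146 mol/L

Species balance on tank i: dCᵢ/dt = (Cᵢ₋₁ − Cᵢ)/τᵢ with τᵢ = Vᵢ/Q.
τ₁ = 26.1/1.49 = 17.517 h; τ₂ = 12.5/1.49 = 8.3893 h.
Tank 1: C₁ = C_in(1 − e^(−t/τ₁)). Tank 2 (τ₁ ≠ τ₂): C₂ = C_in[1 − (τ₁ e^(−t/τ₁) − τ₂ e^(−t/τ₂))/(τ₁ − τ₂)].
At t = 21.9: e^(−t/τ₁) = 0.28644, e^(−t/τ₂) = 0.073499.
C₂ = 0.282·[1 − (17.517·0.28644 − 8.3893·0.073499)/(9.1275)] = 0.282·0.51784 = 0.14603 mol/L.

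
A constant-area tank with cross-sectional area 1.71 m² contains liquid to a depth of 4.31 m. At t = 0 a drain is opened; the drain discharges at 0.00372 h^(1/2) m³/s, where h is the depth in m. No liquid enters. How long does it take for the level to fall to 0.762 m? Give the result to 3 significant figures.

A dh/dt = −Q_out = −0.00372 √h.
Separate and integrate: 2(√h − √h₀) = −(0.00372/A) t.
t = 2A(√h₀ − √h)/0.00372 = 2·1.71·(√4.31 − √0.762)/0.00372
  = 3.4200 × (2.0761 − 0.87293) / 0.00372 = 1106.1 s.

1110 s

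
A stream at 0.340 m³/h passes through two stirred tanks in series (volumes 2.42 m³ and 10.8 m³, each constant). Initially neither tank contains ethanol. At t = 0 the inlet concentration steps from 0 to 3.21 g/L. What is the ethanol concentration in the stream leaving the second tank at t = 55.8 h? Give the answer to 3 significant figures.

Time constants: τᵢ = Vᵢ/Q for each well-mixed tank.
τ₁ = 2.42/0.340 = 7.1176 h; τ₂ = 10.8/0.340 = 31.765 h.
Tank 1: C₁ = C_in(1 − e^(−t/τ₁)). Tank 2 (τ₁ ≠ τ₂): C₂ = C_in[1 − (τ₁ e^(−t/τ₁) − τ₂ e^(−t/τ₂))/(τ₁ − τ₂)].
At t = 55.8: e^(−t/τ₁) = 0.00039380, e^(−t/τ₂) = 0.17262.
C₂ = 3.21·[1 − (7.1176·0.00039380 − 31.765·0.17262)/(-24.647)] = 3.21·0.77764 = 2.4962 g/L.

2.50 g/L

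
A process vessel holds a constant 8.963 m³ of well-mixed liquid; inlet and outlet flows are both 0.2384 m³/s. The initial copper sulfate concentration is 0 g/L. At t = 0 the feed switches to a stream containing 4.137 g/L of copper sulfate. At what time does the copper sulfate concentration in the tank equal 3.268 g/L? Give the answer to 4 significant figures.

Species balance: V dC/dt = Q(C_in − C) ⇒ τ = V/Q = 37.5965 s.
C(t) = C_in + (C₀ − C_in) e^(−t/τ). Set C = 3.268 and solve for t:
e^(−t/τ) = (C − C_in)/(C₀ − C_in) = (3.268 − 4.137)/(0 − 4.137) = 0.210056
t = −τ ln(…) = 37.5965 × 1.56038 = 58.6649 s.

58.66 s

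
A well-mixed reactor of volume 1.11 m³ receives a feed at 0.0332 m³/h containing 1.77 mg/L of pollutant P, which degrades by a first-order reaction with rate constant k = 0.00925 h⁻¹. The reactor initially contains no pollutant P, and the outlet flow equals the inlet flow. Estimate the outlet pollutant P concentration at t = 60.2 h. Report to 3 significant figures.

1.22 mg/L

Accumulation = in − out − consumed: V dC/dt = Q C_in − Q C − k V C.
dC/dt = (Q/V) C_in − (Q/V + k) C; effective rate a = Q/V + k = 0.029910 + 0.00925 = 0.039160 h⁻¹.
C_ss = Q C_in/(Q + kV) = 1.3519 mg/L; C(t) = C_ss + (C₀ − C_ss) e^(−a t).
C(60.2) = 1.3519 + (-1.3519)·e^(−0.039160·60.2) = 1.3519 + (-1.3519)·0.094664 = 1.2239 mg/L.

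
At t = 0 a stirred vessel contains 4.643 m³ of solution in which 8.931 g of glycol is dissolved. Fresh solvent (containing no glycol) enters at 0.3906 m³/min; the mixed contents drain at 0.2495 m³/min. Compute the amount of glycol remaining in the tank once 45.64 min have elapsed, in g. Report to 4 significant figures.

Total volume: dV/dt = Q_in − Q_out = 0.141100 m³/min, so V(t) = 4.643 + 0.141100 t and V(45.64) = 11.0828 m³.
No glycol enters, so dm/dt = −Q_out · (m/V).
Separate: dm/m = −Q_out dt/V(t) ⇒ ln(m/m₀) = −(Q_out/(Q_in−Q_out)) ln(V/V₀).
m = m₀ (V₀/V)^(Q_out/(Q_in−Q_out)) = 8.931 × (4.643/11.0828)^(1.76825) = 1.91763 g.

1.918 g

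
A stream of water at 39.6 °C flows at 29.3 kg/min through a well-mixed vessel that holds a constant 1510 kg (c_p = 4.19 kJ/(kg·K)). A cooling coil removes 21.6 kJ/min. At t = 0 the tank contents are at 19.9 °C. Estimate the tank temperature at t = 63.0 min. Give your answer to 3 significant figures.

33.7 °C

Heat balance on the well-mixed liquid: M c_p dT/dt = ṁ c_p (T_in − T) − 21.6.
τ = M/ṁ = 51.536 min; T_ss = T_in − Q̇/(ṁ c_p) = 39.6 − 21.6/(29.3·4.19) = 39.424 °C.
Solution: T(t) = T_ss + (T₀ − T_ss) e^(−t/τ).
T(63.0) = 39.424 + (-19.524)·e^(−63.0/51.536) = 39.424 + (-19.524)·0.29451 = 33.674 °C.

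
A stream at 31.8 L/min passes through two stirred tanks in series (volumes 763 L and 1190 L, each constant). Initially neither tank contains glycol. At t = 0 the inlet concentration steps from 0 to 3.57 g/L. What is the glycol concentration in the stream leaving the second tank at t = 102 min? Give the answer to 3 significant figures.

Each tank obeys Vᵢ dCᵢ/dt = Q(Cᵢ₋₁ − Cᵢ), so τᵢ = Vᵢ/Q.
τ₁ = 763/31.8 = 23.994 min; τ₂ = 1190/31.8 = 37.421 min.
Solving the cascade with C₁(0)=C₂(0)=0 gives C₂(t) = C_in[1 − (τ₁ e^(−t/τ₁) − τ₂ e^(−t/τ₂))/(τ₁ − τ₂)].
At t = 102: e^(−t/τ₁) = 0.014248, e^(−t/τ₂) = 0.065499.
C₂ = 3.57·[1 − (23.994·0.014248 − 37.421·0.065499)/(-13.428)] = 3.57·0.84292 = 3.0092 g/L.

3.01 g/L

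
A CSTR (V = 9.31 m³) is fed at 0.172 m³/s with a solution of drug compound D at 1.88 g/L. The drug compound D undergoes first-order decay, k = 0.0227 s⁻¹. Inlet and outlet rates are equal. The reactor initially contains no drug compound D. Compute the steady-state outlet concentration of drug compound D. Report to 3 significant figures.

Species balance: V dC/dt = Q C_in − Q C − k V C.
Steady state (dC/dt = 0): C_ss = Q C_in/(Q + kV) = C_in/(1 + kV/Q).
C_ss = 0.172·1.88/(0.172 + 0.0227·9.31) = 0.32336/0.38334 = 0.84354 g/L.

0.844 g/L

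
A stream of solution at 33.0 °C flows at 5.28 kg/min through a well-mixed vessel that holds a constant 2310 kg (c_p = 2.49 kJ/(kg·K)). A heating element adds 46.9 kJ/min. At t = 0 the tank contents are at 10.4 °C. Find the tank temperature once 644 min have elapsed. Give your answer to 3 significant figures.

30.6 °C

First-law balance (no shaft work): M c_p dT/dt = ṁ c_p (T_in − T) + 46.9.
Rearrange: dT/dt = (T_ss − T)/τ with τ = M/ṁ = 437.50 min and T_ss = T_in + Q̇/(ṁ c_p) = 36.567 °C.
Solution: T(t) = T_ss + (T₀ − T_ss) e^(−t/τ).
T(644) = 36.567 + (-26.167)·e^(−644/437.50) = 36.567 + (-26.167)·0.22947 = 30.563 °C.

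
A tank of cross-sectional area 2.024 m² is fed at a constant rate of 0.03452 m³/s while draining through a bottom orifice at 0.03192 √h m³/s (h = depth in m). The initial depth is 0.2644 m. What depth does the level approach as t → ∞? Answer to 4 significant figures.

Volume balance on the tank: A dh/dt = Q_in − 0.03192 √h. At steady state dh/dt = 0:
Q_in = 0.03192 √h_ss ⇒ √h_ss = 0.03452/0.03192 = 1.08145.
h_ss = 1.08145² = 1.16954 m. (Since h₀ = 0.2644 m < h_ss, the level will rise toward this value.)

1.170 m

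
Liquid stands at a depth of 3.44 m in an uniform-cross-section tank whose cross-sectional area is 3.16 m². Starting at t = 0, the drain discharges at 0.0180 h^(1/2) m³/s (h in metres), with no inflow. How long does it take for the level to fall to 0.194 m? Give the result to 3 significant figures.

497 s

With no inflow, A dh/dt = −0.0180 √h.
This is separable: 2 d(√h)/dt = −0.0180/A, so √h = √h₀ − (0.0180/(2A)) t.
t = 2A(√h₀ − √h)/0.0180 = 2·3.16·(√3.44 − √0.194)/0.0180
  = 6.3200 × (1.8547 − 0.44045) / 0.0180 = 496.57 s.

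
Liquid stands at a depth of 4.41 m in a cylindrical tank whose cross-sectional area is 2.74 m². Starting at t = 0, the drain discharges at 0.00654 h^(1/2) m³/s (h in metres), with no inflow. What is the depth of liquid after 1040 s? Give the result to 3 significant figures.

0.738 m

With no inflow, A dh/dt = −0.00654 √h.
Separate and integrate: 2(√h − √h₀) = −(0.00654/A) t.
√h = √4.41 − 0.00654·1040/(2·2.74) = 2.1000 − 1.2412 = 0.85883.
h = 0.85883² = 0.73759 m.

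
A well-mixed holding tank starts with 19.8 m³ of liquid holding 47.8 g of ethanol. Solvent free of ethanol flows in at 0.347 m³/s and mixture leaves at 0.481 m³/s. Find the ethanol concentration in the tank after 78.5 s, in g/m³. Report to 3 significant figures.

0.339 g/m³

Let m(t) be the amount of ethanol. Volume: V(t) = V₀ + (Q_in − Q_out) t = 19.8 − 0.13400 t; V(78.5) = 9.2810 m³.
No ethanol enters, so dm/dt = −Q_out · (m/V).
dm/m = −Q_out dt/(V₀ − 0.13400 t); integrating gives ln(m/m₀) = −(Q_out/(Q_in−Q_out)) ln(V/V₀).
m = m₀ (V₀/V)^(Q_out/(Q_in−Q_out)) = 47.8 × (19.8/9.2810)^(-3.5896) = 3.1493 g.
C = m/V = 3.1493/9.2810 = 0.33933 g/m³.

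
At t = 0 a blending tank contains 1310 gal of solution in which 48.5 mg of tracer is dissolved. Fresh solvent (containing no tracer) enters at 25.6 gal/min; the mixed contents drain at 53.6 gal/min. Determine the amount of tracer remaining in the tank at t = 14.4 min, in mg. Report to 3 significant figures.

24.0 mg

Total volume: dV/dt = Q_in − Q_out = -28.000 gal/min, so V(t) = 1310 − 28.000 t and V(14.4) = 906.80 gal.
Species balance (pure solvent in): dm/dt = −Q_out · m/V(t).
Separate: dm/m = −Q_out dt/V(t) ⇒ ln(m/m₀) = −(Q_out/(Q_in−Q_out)) ln(V/V₀).
m = m₀ (V₀/V)^(Q_out/(Q_in−Q_out)) = 48.5 × (1310/906.80)^(-1.9143) = 23.984 mg.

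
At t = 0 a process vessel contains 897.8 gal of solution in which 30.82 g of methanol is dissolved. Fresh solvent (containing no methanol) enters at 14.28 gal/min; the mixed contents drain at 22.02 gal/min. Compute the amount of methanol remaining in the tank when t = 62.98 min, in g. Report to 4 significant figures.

3.322 g

Let m(t) be the amount of methanol. Volume: V(t) = V₀ + (Q_in − Q_out) t = 897.8 − 7.74000 t; V(62.98) = 410.335 gal.
Species balance (pure solvent in): dm/dt = −Q_out · m/V(t).
dm/m = −Q_out dt/(V₀ − 7.74000 t); integrating gives ln(m/m₀) = −(Q_out/(Q_in−Q_out)) ln(V/V₀).
m = m₀ (V₀/V)^(Q_out/(Q_in−Q_out)) = 30.82 × (897.8/410.335)^(-2.84496) = 3.32222 g.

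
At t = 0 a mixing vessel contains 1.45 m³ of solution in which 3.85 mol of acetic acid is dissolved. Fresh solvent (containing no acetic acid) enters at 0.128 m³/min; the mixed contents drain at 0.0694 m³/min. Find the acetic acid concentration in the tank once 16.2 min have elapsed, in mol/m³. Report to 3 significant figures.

0.884 mol/m³

Let m(t) be the amount of acetic acid. Volume: V(t) = V₀ + (Q_in − Q_out) t = 1.45 + 0.058600 t; V(16.2) = 2.3993 m³.
Solute balance: dm/dt = 0 − Q_out C = −Q_out m/V(t).
Separate: dm/m = −Q_out dt/V(t) ⇒ ln(m/m₀) = −(Q_out/(Q_in−Q_out)) ln(V/V₀).
m = m₀ (V₀/V)^(Q_out/(Q_in−Q_out)) = 3.85 × (1.45/2.3993)^(1.1843) = 2.1205 mol.
C = m/V = 2.1205/2.3993 = 0.88378 mol/m³.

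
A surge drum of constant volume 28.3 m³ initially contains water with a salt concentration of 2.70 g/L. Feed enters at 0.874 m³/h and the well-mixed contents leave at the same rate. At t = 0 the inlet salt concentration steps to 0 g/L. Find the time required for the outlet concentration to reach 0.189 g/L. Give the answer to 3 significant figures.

86.1 h

Species balance: V dC/dt = Q(C_in − C) ⇒ τ = V/Q = 32.380 h.
C(t) = C_in + (C₀ − C_in) e^(−t/τ). Set C = 0.189 and solve for t:
e^(−t/τ) = (C − C_in)/(C₀ − C_in) = (0.189 − 0)/(2.70 − 0) = 0.070000
t = −τ ln(…) = 32.380 × 2.6593 = 86.106 h.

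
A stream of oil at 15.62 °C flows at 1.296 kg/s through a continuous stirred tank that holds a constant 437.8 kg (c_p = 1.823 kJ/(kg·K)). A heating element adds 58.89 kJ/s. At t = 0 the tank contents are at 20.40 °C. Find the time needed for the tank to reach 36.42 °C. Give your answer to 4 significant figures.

535.7 s

M c_p dT/dt = ṁ c_p (T_in − T) + Q̇.
τ = M/ṁ = 337.809 s; T_ss = T_in + Q̇/(ṁ c_p) = 40.5458 °C.
T(t) = T_ss + (T₀ − T_ss) e^(−t/τ). Set T = 36.42:
e^(−t/τ) = (36.42 − 40.5458)/(20.40 − 40.5458) = 0.204799
t = −337.809 · ln(0.204799) = 535.672 s.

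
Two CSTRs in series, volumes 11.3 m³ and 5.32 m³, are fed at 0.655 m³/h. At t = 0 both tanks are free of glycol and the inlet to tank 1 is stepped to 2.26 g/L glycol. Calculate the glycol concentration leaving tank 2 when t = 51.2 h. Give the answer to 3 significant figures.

2.04 g/L

Species balance on tank i: dCᵢ/dt = (Cᵢ₋₁ − Cᵢ)/τᵢ with τᵢ = Vᵢ/Q.
τ₁ = 11.3/0.655 = 17.252 h; τ₂ = 5.32/0.655 = 8.1221 h.
Solving the cascade with C₁(0)=C₂(0)=0 gives C₂(t) = C_in[1 − (τ₁ e^(−t/τ₁) − τ₂ e^(−t/τ₂))/(τ₁ − τ₂)].
At t = 51.2: e^(−t/τ₁) = 0.051417, e^(−t/τ₂) = 0.0018294.
C₂ = 2.26·[1 − (17.252·0.051417 − 8.1221·0.0018294)/(9.1298)] = 2.26·0.90447 = 2.0441 g/L.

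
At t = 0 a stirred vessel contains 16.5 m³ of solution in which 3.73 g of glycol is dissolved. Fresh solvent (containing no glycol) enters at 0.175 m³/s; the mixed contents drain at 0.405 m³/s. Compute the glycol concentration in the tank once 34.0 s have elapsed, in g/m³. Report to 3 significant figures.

0.139 g/m³

Total volume: dV/dt = Q_in − Q_out = -0.23000 m³/s, so V(t) = 16.5 − 0.23000 t and V(34.0) = 8.6800 m³.
No glycol enters, so dm/dt = −Q_out · (m/V).
dm/m = −Q_out dt/(V₀ − 0.23000 t); integrating gives ln(m/m₀) = −(Q_out/(Q_in−Q_out)) ln(V/V₀).
m = m₀ (V₀/V)^(Q_out/(Q_in−Q_out)) = 3.73 × (16.5/8.6800)^(-1.7609) = 1.2036 g.
C = m/V = 1.2036/8.6800 = 0.13867 g/m³.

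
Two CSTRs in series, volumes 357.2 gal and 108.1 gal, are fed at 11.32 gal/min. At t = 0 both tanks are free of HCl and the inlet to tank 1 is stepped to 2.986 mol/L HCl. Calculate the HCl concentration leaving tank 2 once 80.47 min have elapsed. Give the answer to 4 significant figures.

Time constants: τᵢ = Vᵢ/Q for each well-mixed tank.
τ₁ = 357.2/11.32 = 31.5548 min; τ₂ = 108.1/11.32 = 9.54947 min.
Tank 1: C₁ = C_in(1 − e^(−t/τ₁)). Tank 2 (τ₁ ≠ τ₂): C₂ = C_in[1 − (τ₁ e^(−t/τ₁) − τ₂ e^(−t/τ₂))/(τ₁ − τ₂)].
At t = 80.47: e^(−t/τ₁) = 0.0780685, e^(−t/τ₂) = 0.000218955.
C₂ = 2.986·[1 − (31.5548·0.0780685 − 9.54947·0.000218955)/(22.0053)] = 2.986·0.888148 = 2.65201 mol/L.

2.652 mol/L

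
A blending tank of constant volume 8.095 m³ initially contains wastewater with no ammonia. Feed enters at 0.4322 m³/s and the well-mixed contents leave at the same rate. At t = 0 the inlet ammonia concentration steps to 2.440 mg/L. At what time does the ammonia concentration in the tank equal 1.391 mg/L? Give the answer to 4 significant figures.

Transient balance on the dissolved component: V dC/dt = Q(C_in − C), so τ = V/Q = 18.7298 s.
C(t) = C_in + (C₀ − C_in) e^(−t/τ). Set C = 1.391 and solve for t:
e^(−t/τ) = (C − C_in)/(C₀ − C_in) = (1.391 − 2.440)/(0 − 2.440) = 0.429918
t = −τ ln(…) = 18.7298 × 0.844161 = 15.8109 s.

15.81 s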